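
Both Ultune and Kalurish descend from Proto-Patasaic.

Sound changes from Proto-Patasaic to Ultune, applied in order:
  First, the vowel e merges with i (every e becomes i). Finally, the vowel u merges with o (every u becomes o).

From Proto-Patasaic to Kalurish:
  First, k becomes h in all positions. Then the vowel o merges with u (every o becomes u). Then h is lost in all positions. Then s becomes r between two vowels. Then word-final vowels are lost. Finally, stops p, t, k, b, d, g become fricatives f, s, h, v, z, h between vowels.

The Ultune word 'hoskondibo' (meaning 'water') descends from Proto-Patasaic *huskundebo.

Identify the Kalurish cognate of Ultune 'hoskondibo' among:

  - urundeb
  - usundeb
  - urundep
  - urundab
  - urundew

Kalurish: *huskundebo > hushundebo > hushundebu > usundebu > urundebu > urundeb  (by unconditioned shift, vowel merger, h-loss, rhotacism, apocope)

urundeb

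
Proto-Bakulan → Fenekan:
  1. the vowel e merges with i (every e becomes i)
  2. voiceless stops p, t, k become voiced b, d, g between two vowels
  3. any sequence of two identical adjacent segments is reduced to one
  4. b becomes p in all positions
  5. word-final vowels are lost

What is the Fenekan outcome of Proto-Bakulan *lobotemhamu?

Fenekan: *lobotemhamu > lobotimhamu > lobodimhamu > lopodimhamu > lopodimham  (by vowel merger, intervocalic voicing, unconditioned shift, apocope)

lopodimham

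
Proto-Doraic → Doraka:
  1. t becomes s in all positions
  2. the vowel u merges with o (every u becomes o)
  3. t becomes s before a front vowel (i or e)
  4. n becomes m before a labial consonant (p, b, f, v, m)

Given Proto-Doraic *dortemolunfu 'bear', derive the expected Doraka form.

dorsemolomfo

Doraka: start from *dortemolunfu.
  rule 1 (unconditioned shift): dortemolunfu → dorsemolunfu
  rule 2 (vowel merger): dorsemolunfu → dorsemolonfo
  rule 3: no change — dorsemolonfo
  rule 4 (nasal place assimilation): dorsemolonfo → dorsemolomfo
  ⇒ Doraka dorsemolomfo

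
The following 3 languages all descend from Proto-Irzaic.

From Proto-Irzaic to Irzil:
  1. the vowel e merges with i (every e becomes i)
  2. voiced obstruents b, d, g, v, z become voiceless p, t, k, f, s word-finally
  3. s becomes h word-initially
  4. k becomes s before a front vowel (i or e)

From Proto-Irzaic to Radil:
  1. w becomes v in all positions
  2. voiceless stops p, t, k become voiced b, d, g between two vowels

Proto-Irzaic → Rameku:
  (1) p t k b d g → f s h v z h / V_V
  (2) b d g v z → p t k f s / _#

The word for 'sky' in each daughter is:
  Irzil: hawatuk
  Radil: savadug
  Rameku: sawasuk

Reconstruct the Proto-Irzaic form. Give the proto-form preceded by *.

*sawatug

Position 5: Irzil has t, Radil has d, Rameku has s. Taking the neighbouring segments as reconstructed: Irzil t can only go back to *t; Radil d could go back to *t or *d; Rameku s could go back to *t or *s — the one source consistent with every daughter is *t.
Position 7: Irzil has k, Radil has g, Rameku has k. Taking the neighbouring segments as reconstructed: Irzil k could go back to *k or *g; Radil g can only go back to *g; Rameku k could go back to *k or *g — the one source consistent with every daughter is *g.
Continuing position by position gives *sawatug; check it forward:
Irzil: *sawatug > sawatuk > hawatuk  (by final devoicing, debuccalisation)
Radil: *sawatug
  sawatug → savatug   [unconditioned shift]
  savatug → savadug   [intervocalic voicing]
  giving Radil savadug.
Rameku: *sawatug > sawasug > sawasuk  (by intervocalic lenition, final devoicing)
*sawatug is the unique common source.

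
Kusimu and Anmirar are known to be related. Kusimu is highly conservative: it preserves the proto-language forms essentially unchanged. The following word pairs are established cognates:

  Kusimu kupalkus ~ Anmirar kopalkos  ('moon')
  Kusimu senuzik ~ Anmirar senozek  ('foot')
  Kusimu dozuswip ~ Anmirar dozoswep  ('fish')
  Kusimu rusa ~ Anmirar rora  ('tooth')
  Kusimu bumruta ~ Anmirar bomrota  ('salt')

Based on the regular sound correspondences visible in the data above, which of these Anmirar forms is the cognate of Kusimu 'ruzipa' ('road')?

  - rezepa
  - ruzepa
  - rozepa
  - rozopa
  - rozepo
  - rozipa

rozepa

kupalkus ~ kopalkos, senuzik ~ senozek — Kusimu u corresponds to Anmirar o after a consonant, before a consonant other than r, m, n, p, b, f, v.
dozuswip ~ dozoswep — Kusimu i corresponds to Anmirar e after a consonant, before a labial obstruent.
Applying these to Kusimu 'ruzipa':
  ruzipa → rozipa   (u→o after a consonant, before a consonant other than r, m, n, p, b, f, v)
  rozipa → rozepa   (i→e after a consonant, before a labial obstruent)
So the Anmirar cognate is 'rozepa'.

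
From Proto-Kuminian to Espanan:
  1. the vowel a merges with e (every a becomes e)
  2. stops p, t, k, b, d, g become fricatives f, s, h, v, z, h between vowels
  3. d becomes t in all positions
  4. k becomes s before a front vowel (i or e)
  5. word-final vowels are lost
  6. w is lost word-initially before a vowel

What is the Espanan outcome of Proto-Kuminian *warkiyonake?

ersiyoneh

Espanan: start from *warkiyonake.
  rule 1 (vowel merger): warkiyonake → werkiyoneke
  rule 2 (intervocalic lenition): werkiyoneke → werkiyonehe
  rule 3: no change — werkiyonehe
  rule 4 (palatalisation): werkiyonehe → wersiyonehe
  rule 5 (apocope): wersiyonehe → wersiyoneh
  rule 6 (glide loss): wersiyoneh → ersiyoneh
  ⇒ Espanan ersiyoneh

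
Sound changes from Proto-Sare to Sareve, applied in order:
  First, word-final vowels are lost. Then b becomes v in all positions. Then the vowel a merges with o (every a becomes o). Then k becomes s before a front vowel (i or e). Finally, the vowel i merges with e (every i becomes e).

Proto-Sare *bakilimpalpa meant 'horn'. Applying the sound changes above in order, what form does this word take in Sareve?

voselempolp

Sareve: *bakilimpalpa > bakilimpalp > vakilimpalp > vokilimpolp > vosilimpolp > voselempolp  (by apocope, unconditioned shift, vowel merger, palatalisation, vowel merger)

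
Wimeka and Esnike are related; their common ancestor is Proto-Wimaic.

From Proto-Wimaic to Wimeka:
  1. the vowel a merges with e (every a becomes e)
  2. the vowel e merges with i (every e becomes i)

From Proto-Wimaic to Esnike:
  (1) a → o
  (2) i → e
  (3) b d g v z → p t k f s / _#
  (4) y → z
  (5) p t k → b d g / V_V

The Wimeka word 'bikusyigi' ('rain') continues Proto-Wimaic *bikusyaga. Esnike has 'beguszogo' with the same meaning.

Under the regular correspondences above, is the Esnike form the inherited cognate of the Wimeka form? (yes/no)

yes

Derive the expected Esnike reflex of *bikusyaga:
Esnike: start from *bikusyaga.
  rule 1 (vowel merger): bikusyaga → bikusyogo
  rule 2 (vowel merger): bikusyogo → bekusyogo
  rule 3: no change — bekusyogo
  rule 4 (unconditioned shift): bekusyogo → bekuszogo
  rule 5 (intervocalic voicing): bekuszogo → beguszogo
  ⇒ Esnike beguszogo
Esnike 'beguszogo' matches the regular reflex exactly, so the pair is cognate.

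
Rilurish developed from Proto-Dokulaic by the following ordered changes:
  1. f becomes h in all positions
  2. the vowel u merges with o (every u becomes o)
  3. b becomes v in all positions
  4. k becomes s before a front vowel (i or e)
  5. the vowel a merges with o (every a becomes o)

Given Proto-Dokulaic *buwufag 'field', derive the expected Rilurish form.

Rilurish: start from *buwufag.
  rule 1 (unconditioned shift): buwufag → buwuhag
  rule 2 (vowel merger): buwuhag → bowohag
  rule 3 (unconditioned shift): bowohag → vowohag
  rule 4: no change — vowohag
  rule 5 (vowel merger): vowohag → vowohog
  ⇒ Rilurish vowohog

vowohog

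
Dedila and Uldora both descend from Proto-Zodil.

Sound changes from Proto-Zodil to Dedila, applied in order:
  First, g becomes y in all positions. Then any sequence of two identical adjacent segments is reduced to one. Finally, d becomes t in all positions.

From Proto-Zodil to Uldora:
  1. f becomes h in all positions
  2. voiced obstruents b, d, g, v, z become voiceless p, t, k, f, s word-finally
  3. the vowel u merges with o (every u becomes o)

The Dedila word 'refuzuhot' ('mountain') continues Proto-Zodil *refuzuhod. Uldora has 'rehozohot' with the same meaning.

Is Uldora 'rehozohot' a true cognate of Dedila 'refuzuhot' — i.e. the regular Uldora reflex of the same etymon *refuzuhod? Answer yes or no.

yes

Derive the expected Uldora reflex of *refuzuhod:
Uldora: *refuzuhod > rehuzuhod > rehuzuhot > rehozohot  (by unconditioned shift, final devoicing, vowel merger)
Uldora 'rehozohot' matches the regular reflex exactly, so the pair is cognate.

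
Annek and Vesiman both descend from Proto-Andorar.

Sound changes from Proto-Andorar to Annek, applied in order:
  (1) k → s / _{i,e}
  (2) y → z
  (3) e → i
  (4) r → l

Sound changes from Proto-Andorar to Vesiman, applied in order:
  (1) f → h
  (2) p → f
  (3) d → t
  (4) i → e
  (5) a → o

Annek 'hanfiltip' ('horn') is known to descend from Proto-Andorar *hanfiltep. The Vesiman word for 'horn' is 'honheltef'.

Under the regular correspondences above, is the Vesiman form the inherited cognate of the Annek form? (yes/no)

yes

Derive the expected Vesiman reflex of *hanfiltep:
Vesiman: *hanfiltep
  hanfiltep → hanhiltep   [unconditioned shift]
  hanhiltep → hanhiltef   [unconditioned shift]
  hanhiltef (rule 3 does not apply)
  hanhiltef → hanheltef   [vowel merger]
  hanheltef → honheltef   [vowel merger]
  giving Vesiman honheltef.
Vesiman 'honheltef' matches the regular reflex exactly, so the pair is cognate.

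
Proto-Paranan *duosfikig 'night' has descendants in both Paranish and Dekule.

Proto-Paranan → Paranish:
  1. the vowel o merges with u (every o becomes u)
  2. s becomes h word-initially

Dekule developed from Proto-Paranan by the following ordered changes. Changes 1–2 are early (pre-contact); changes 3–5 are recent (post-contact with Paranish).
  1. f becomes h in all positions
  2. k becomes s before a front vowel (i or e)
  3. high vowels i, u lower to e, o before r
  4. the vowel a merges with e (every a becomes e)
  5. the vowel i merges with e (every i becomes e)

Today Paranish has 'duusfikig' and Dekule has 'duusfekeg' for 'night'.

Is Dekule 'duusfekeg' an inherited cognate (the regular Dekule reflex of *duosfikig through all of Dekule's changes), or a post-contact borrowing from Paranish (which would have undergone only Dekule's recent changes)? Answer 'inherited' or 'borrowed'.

If inherited, *duosfikig would pass through all of Dekule's changes:
Dekule: start from *duosfikig.
  rule 1 (unconditioned shift): duosfikig → duoshikig
  rule 2 (palatalisation): duoshikig → duoshisig
  rule 3: no change — duoshisig
  rule 4: no change — duoshisig
  rule 5 (vowel merger): duoshisig → duosheseg
  ⇒ Dekule duosheseg
If borrowed from Paranish 'duusfikig' after the early changes, it would undergo only the recent ones:
  rule 3 (pre-rhotic lowering): no change (duusfikig)
  rule 4 (vowel merger): no change (duusfikig)
  rule 5 (vowel merger): duusfikig → duusfekeg
  ⇒ as a loan: duusfekeg
Dekule 'duusfekeg' matches the loan outcome 'duusfekeg', not the inherited 'duosheseg' — it skipped the early Dekule changes, so it was borrowed from Paranish.

borrowed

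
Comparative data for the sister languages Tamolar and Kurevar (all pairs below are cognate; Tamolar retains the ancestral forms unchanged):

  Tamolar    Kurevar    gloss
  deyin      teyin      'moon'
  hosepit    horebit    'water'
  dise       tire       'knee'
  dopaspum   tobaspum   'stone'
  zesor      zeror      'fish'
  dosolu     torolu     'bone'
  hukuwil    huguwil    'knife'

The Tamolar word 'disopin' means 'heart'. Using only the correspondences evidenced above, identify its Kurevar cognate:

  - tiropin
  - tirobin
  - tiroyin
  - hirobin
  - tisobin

tirobin

dise ~ tire — Tamolar d corresponds to Kurevar t word-initially before a front vowel.
zesor ~ zeror, dosolu ~ torolu — Tamolar s corresponds to Kurevar r between vowels (before a back vowel).
hosepit ~ horebit — Tamolar p corresponds to Kurevar b between vowels (before a front vowel).
Applying these to Tamolar 'disopin':
  disopin → tisopin   (d→t word-initially before a front vowel)
  tisopin → tiropin   (s→r between vowels (before a back vowel))
  tiropin → tirobin   (p→b between vowels (before a front vowel))
So the Kurevar cognate is 'tirobin'.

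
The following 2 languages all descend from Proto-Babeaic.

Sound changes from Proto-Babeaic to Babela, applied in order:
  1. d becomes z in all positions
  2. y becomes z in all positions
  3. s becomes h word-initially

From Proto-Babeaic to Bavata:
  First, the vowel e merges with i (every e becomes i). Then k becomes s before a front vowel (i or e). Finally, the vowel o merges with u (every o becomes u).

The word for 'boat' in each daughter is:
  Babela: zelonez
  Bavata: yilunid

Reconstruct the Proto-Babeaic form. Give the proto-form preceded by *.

*yeloned

Position 6: Babela has e, Bavata has i. Babela preserves e here (none of its changes turn any other segment into e), so the proto-segment is *e.
Position 2: Babela has e, Bavata has i. Babela preserves e here (none of its changes turn any other segment into e), so the proto-segment is *e.
Position 4: Babela has o, Bavata has u. Babela preserves o here (none of its changes turn any other segment into o), so the proto-segment is *o.
Verify the candidate proto-form against each daughter:
Babela: start from *yeloned.
  rule 1 (unconditioned shift): yeloned → yelonez
  rule 2 (unconditioned shift): yelonez → zelonez
  rule 3: no change — zelonez
  ⇒ Babela zelonez
Bavata: start from *yeloned.
  rule 1 (vowel merger): yeloned → yilonid
  rule 2: no change — yilonid
  rule 3 (vowel merger): yilonid → yilunid
  ⇒ Bavata yilunid
No other proto-form is consistent with every reflex, so the reconstruction is *yeloned.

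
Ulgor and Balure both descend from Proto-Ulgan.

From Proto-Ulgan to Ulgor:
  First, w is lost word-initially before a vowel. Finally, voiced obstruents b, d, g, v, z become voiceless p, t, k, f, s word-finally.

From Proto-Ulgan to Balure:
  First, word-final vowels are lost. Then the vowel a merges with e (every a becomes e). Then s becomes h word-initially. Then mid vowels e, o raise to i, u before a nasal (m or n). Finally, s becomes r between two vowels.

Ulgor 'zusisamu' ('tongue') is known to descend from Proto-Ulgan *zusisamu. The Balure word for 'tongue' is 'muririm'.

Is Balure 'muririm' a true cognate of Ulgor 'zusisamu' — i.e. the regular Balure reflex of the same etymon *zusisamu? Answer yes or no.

Derive the expected Balure reflex of *zusisamu:
Balure: *zusisamu
  zusisamu → zusisam   [apocope]
  zusisam → zusisem   [vowel merger]
  zusisem (rule 3 does not apply)
  zusisem → zusisim   [pre-nasal raising]
  zusisim → zuririm   [rhotacism]
  giving Balure zuririm.
The regular Balure reflex would be 'zuririm', but the attested form is 'muririm'. The correspondence is irregular, so they are not cognates (the Balure form has a different source).

no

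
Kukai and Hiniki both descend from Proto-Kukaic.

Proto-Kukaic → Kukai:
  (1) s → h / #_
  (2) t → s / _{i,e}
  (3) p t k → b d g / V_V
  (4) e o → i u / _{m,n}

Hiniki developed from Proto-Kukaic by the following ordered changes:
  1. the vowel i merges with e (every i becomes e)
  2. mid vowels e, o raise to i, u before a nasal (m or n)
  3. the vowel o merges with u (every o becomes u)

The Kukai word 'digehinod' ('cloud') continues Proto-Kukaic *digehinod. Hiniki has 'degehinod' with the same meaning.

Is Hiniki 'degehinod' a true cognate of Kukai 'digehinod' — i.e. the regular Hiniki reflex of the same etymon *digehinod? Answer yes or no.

no

Derive the expected Hiniki reflex of *digehinod:
Hiniki: start from *digehinod.
  rule 1 (vowel merger): digehinod → degehenod
  rule 2 (pre-nasal raising): degehenod → degehinod
  rule 3 (vowel merger): degehinod → degehinud
  ⇒ Hiniki degehinud
The regular Hiniki reflex would be 'degehinud', but the attested form is 'degehinod'. The correspondence is irregular, so they are not cognates (the Hiniki form has a different source).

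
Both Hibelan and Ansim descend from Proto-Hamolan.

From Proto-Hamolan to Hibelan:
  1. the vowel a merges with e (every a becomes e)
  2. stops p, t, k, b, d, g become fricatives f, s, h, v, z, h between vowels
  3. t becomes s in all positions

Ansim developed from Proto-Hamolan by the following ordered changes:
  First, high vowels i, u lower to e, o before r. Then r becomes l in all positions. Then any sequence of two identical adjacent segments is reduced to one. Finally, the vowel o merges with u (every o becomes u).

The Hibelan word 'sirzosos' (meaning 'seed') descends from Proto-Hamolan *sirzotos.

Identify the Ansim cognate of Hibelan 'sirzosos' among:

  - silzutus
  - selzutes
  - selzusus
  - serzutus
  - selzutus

selzutus

Ansim: start from *sirzotos.
  rule 1 (pre-rhotic lowering): sirzotos → serzotos
  rule 2 (unconditioned shift): serzotos → selzotos
  rule 3: no change — selzotos
  rule 4 (vowel merger): selzotos → selzutus
  ⇒ Ansim selzutus
The other candidates each miss or misapply at least one Ansim change.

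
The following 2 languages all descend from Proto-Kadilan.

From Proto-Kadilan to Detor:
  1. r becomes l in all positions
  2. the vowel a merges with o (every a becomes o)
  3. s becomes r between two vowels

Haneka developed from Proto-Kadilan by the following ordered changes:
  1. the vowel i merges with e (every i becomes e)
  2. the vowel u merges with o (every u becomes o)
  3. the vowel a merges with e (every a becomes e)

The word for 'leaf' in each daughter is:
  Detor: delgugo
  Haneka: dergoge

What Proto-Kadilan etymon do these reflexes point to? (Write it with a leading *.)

*derguga

Position 5: Detor has u, Haneka has o. Detor preserves u here (none of its changes turn any other segment into u), so the proto-segment is *u.
Position 3: Detor has l, Haneka has r. Haneka preserves r here (none of its changes turn any other segment into r), so the proto-segment is *r.
Verify the candidate proto-form against each daughter:
Detor: start from *derguga.
  rule 1 (unconditioned shift): derguga → delguga
  rule 2 (vowel merger): delguga → delgugo
  rule 3: no change — delgugo
  ⇒ Detor delgugo
Haneka: start from *derguga.
  rule 1: no change — derguga
  rule 2 (vowel merger): derguga → dergoga
  rule 3 (vowel merger): dergoga → dergoge
  ⇒ Haneka dergoge
No other proto-form is consistent with every reflex, so the reconstruction is *derguga.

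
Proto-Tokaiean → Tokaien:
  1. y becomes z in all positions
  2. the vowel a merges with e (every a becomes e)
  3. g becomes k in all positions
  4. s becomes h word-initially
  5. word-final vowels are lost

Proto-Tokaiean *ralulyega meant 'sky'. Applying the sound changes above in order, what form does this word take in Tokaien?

Tokaien: *ralulyega > ralulzega > relulzege > relulzeke > relulzek  (by unconditioned shift, vowel merger, unconditioned shift, apocope)

relulzek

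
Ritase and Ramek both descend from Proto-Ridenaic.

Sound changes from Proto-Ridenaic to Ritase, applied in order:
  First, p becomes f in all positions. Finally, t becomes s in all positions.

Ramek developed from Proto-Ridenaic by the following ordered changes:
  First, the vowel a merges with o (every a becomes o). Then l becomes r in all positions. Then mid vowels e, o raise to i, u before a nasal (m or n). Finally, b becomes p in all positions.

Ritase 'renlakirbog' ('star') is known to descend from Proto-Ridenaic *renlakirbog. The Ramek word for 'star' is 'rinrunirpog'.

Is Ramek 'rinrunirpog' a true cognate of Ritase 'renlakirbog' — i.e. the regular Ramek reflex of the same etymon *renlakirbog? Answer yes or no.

Derive the expected Ramek reflex of *renlakirbog:
Ramek: *renlakirbog > renlokirbog > renrokirbog > rinrokirbog > rinrokirpog  (by vowel merger, unconditioned shift, pre-nasal raising, unconditioned shift)
The regular Ramek reflex would be 'rinrokirpog', but the attested form is 'rinrunirpog'. The correspondence is irregular, so they are not cognates (the Ramek form has a different source).

no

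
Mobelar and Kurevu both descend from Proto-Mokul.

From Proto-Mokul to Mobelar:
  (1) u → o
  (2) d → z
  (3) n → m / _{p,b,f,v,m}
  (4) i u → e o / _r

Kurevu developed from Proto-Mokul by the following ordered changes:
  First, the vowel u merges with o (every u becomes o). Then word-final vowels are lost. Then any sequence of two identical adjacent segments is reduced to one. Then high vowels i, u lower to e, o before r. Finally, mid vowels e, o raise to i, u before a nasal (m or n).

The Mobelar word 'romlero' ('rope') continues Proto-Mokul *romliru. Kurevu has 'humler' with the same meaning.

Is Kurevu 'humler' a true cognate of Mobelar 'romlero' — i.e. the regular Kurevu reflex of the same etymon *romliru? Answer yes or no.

Derive the expected Kurevu reflex of *romliru:
Kurevu: *romliru
  romliru → romliro   [vowel merger]
  romliro → romlir   [apocope]
  romlir (rule 3 does not apply)
  romlir → romler   [pre-rhotic lowering]
  romler → rumler   [pre-nasal raising]
  giving Kurevu rumler.
The regular Kurevu reflex would be 'rumler', but the attested form is 'humler'. The correspondence is irregular, so they are not cognates (the Kurevu form has a different source).

no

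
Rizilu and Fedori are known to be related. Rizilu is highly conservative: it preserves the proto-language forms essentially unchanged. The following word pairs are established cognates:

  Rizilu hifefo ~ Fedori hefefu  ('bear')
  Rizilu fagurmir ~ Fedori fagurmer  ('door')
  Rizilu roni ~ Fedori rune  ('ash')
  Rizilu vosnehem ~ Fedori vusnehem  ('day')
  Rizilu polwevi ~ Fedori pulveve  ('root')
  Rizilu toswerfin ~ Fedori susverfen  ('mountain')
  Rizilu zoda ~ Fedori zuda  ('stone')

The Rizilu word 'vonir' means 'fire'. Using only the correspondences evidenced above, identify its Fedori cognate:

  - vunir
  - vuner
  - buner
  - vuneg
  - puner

roni ~ rune — Rizilu o corresponds to Fedori u after a consonant, before a nasal.
fagurmir ~ fagurmer — Rizilu i corresponds to Fedori e after a consonant, before r.
Applying these to Rizilu 'vonir':
  vonir → vunir   (o→u after a consonant, before a nasal)
  vunir → vuner   (i→e after a consonant, before r)
So the Fedori cognate is 'vuner'.

vuner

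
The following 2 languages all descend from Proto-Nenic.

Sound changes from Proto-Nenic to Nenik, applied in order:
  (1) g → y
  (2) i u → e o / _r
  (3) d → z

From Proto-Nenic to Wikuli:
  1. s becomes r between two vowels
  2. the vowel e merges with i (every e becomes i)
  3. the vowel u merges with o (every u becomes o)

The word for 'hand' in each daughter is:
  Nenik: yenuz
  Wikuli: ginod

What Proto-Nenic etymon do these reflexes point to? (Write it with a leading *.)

*genud

Position 1: Nenik has y, Wikuli has g. Wikuli preserves g here (none of its changes turn any other segment into g), so the proto-segment is *g.
Position 2: Nenik has e, Wikuli has i. Taking the neighbouring segments as reconstructed: Nenik e can only go back to *e; Wikuli i could go back to *e or *i — the one source consistent with every daughter is *e.
Verify the candidate proto-form against each daughter:
Nenik: *genud > yenud > yenuz  (by unconditioned shift, unconditioned shift)
Wikuli: start from *genud.
  rule 1: no change — genud
  rule 2 (vowel merger): genud → ginud
  rule 3 (vowel merger): ginud → ginod
  ⇒ Wikuli ginod
No other proto-form is consistent with every reflex, so the reconstruction is *genud.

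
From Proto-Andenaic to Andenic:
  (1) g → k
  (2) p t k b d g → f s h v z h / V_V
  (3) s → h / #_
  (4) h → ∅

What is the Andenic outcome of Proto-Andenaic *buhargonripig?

buarkonrifik

Andenic: *buhargonripig
  buhargonripig → buharkonripik   [unconditioned shift]
  buharkonripik → buharkonrifik   [intervocalic lenition]
  buharkonrifik (rule 3 does not apply)
  buharkonrifik → buarkonrifik   [h-loss]
  giving Andenic buarkonrifik.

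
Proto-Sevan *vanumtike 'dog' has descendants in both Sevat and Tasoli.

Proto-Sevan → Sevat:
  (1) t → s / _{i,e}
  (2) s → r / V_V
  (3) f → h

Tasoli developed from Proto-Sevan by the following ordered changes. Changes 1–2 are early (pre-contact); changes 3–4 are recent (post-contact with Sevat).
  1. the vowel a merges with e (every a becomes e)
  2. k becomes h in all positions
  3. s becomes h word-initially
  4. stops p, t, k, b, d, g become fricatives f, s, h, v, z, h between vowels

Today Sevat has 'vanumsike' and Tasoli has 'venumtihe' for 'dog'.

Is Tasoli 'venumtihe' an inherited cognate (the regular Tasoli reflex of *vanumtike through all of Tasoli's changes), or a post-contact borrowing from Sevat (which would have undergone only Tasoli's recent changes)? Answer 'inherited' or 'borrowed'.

If inherited, *vanumtike would pass through all of Tasoli's changes:
Tasoli: start from *vanumtike.
  rule 1 (vowel merger): vanumtike → venumtike
  rule 2 (unconditioned shift): venumtike → venumtihe
  rule 3: no change — venumtihe
  rule 4: no change — venumtihe
  ⇒ Tasoli venumtihe
If borrowed from Sevat 'vanumsike' after the early changes, it would undergo only the recent ones:
  rule 3 (debuccalisation): no change (vanumsike)
  rule 4 (intervocalic lenition): vanumsike → vanumsihe
  ⇒ as a loan: vanumsihe
Tasoli 'venumtihe' matches the inherited outcome exactly, so it is an inherited cognate, not a loan.

inherited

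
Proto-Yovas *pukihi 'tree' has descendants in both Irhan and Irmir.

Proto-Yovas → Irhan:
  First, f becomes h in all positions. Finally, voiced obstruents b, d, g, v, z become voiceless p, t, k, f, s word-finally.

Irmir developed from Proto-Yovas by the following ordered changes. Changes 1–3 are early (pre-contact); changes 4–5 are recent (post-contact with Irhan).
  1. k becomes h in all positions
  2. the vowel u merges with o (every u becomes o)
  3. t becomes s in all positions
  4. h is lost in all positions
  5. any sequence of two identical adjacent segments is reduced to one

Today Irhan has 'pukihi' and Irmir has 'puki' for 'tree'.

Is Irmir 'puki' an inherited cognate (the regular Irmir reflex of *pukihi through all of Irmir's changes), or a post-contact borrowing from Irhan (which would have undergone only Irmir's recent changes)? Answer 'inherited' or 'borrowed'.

If inherited, *pukihi would pass through all of Irmir's changes:
Irmir: *pukihi > puhihi > pohihi > poii > poi  (by unconditioned shift, vowel merger, h-loss, degemination)
If borrowed from Irhan 'pukihi' after the early changes, it would undergo only the recent ones:
  rule 4 (h-loss): pukihi → pukii
  rule 5 (degemination): pukii → puki
  ⇒ as a loan: puki
Irmir 'puki' matches the loan outcome 'puki', not the inherited 'poi' — it skipped the early Irmir changes, so it was borrowed from Irhan.

borrowed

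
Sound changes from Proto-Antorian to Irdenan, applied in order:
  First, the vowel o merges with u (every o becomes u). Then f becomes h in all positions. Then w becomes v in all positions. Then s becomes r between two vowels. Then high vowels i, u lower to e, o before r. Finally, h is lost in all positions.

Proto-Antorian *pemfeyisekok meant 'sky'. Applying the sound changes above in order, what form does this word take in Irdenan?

Irdenan: *pemfeyisekok > pemfeyisekuk > pemheyisekuk > pemheyirekuk > pemheyerekuk > pemeyerekuk  (by vowel merger, unconditioned shift, rhotacism, pre-rhotic lowering, h-loss)

pemeyerekuk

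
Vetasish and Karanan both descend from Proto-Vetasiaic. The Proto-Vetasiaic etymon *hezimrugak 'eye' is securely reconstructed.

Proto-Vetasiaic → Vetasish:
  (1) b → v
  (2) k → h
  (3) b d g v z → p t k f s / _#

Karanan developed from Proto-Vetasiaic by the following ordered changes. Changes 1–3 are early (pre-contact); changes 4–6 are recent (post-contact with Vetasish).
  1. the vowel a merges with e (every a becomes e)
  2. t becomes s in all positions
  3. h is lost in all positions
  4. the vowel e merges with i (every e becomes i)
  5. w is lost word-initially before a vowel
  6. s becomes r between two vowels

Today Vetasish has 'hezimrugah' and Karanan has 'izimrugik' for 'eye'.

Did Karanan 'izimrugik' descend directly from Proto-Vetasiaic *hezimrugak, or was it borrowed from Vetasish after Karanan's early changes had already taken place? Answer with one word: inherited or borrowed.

inherited

If inherited, *hezimrugak would pass through all of Karanan's changes:
Karanan: start from *hezimrugak.
  rule 1 (vowel merger): hezimrugak → hezimrugek
  rule 2: no change — hezimrugek
  rule 3 (h-loss): hezimrugek → ezimrugek
  rule 4 (vowel merger): ezimrugek → izimrugik
  rule 5: no change — izimrugik
  rule 6: no change — izimrugik
  ⇒ Karanan izimrugik
If borrowed from Vetasish 'hezimrugah' after the early changes, it would undergo only the recent ones:
  rule 4 (vowel merger): hezimrugah → hizimrugah
  rule 5 (glide loss): no change (hizimrugah)
  rule 6 (rhotacism): no change (hizimrugah)
  ⇒ as a loan: hizimrugah
Karanan 'izimrugik' matches the inherited outcome exactly, so it is an inherited cognate, not a loan.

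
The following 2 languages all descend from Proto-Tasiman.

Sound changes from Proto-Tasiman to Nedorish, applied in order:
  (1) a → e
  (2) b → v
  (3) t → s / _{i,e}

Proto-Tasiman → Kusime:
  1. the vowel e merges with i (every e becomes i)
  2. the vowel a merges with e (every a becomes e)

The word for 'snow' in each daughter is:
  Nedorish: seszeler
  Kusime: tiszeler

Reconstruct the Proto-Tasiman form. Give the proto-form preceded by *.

Position 7: Nedorish has e, Kusime has e. In Kusime, e can only continue *a, so the proto-segment is *a.
Position 2: Nedorish has e, Kusime has i. Taking the neighbouring segments as reconstructed: Nedorish e could go back to *a or *e; Kusime i could go back to *e or *i — the one source consistent with every daughter is *e.
This points to *teszalar. Verify forward in each daughter:
Nedorish: *teszalar > teszeler > seszeler  (by vowel merger, palatalisation)
Kusime: *teszalar
  teszalar → tiszalar   [vowel merger]
  tiszalar → tiszeler   [vowel merger]
  giving Kusime tiszeler.
No other proto-form is consistent with every reflex, so the reconstruction is *teszalar.

*teszalar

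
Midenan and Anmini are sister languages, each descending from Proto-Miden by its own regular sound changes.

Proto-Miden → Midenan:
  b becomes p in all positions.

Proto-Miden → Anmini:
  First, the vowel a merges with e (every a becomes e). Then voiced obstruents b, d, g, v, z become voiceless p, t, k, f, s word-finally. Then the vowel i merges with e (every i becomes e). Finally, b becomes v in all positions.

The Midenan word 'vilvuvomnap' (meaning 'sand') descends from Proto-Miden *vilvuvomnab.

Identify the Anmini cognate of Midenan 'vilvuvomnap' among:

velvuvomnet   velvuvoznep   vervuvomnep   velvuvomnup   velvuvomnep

velvuvomnep

Anmini: start from *vilvuvomnab.
  rule 1 (vowel merger): vilvuvomnab → vilvuvomneb
  rule 2 (final devoicing): vilvuvomneb → vilvuvomnep
  rule 3 (vowel merger): vilvuvomnep → velvuvomnep
  rule 4: no change — velvuvomnep
  ⇒ Anmini velvuvomnep
Among the options, 'velvuvomnep' alone shows every Anmini change applied in order.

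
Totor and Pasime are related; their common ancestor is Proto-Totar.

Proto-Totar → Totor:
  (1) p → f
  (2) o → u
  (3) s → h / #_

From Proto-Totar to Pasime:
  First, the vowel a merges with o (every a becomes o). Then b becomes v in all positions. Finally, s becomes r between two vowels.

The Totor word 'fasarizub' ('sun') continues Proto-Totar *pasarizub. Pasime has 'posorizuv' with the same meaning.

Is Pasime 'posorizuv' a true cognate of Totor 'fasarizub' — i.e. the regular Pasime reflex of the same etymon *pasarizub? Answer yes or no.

no

Derive the expected Pasime reflex of *pasarizub:
Pasime: *pasarizub > posorizub > posorizuv > pororizuv  (by vowel merger, unconditioned shift, rhotacism)
The regular Pasime reflex would be 'pororizuv', but the attested form is 'posorizuv'. The correspondence is irregular, so they are not cognates (the Pasime form has a different source).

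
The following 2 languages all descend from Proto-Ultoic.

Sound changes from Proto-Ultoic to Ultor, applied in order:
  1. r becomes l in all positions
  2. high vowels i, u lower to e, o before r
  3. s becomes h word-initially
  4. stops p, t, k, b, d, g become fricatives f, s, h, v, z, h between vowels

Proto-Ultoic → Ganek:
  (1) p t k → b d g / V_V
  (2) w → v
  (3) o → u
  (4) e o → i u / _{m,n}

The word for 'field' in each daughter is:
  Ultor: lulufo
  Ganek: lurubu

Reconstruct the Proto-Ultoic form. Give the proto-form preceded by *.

*lurupo

Position 3: Ultor has l, Ganek has r. Ganek preserves r here (none of its changes turn any other segment into r), so the proto-segment is *r.
Position 6: Ultor has o, Ganek has u. Taking the neighbouring segments as reconstructed: Ultor o can only go back to *o; Ganek u could go back to *o or *u — the one source consistent with every daughter is *o.
Position 5: Ultor has f, Ganek has b. Taking the neighbouring segments as reconstructed: Ultor f could go back to *p or *f; Ganek b could go back to *p or *b — the one source consistent with every daughter is *p.
Continuing position by position gives *lurupo; check it forward:
Ultor: start from *lurupo.
  rule 1 (unconditioned shift): lurupo → lulupo
  rule 2: no change — lulupo
  rule 3: no change — lulupo
  rule 4 (intervocalic lenition): lulupo → lulufo
  ⇒ Ultor lulufo
Ganek: *lurupo
  lurupo → lurubo   [intervocalic voicing]
  lurubo (rule 2 does not apply)
  lurubo → lurubu   [vowel merger]
  lurubu (rule 4 does not apply)
  giving Ganek lurubu.
No other proto-form is consistent with every reflex, so the reconstruction is *lurupo.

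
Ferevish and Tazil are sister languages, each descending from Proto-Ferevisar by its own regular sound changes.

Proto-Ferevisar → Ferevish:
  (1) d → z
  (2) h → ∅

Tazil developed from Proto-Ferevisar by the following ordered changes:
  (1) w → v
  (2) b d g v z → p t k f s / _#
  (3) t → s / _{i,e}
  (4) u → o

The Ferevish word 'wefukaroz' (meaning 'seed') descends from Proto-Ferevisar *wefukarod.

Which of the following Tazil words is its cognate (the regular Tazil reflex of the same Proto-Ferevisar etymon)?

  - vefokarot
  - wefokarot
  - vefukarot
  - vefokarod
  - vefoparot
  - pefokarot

Tazil: *wefukarod
  wefukarod → vefukarod   [unconditioned shift]
  vefukarod → vefukarot   [final devoicing]
  vefukarot (rule 3 does not apply)
  vefukarot → vefokarot   [vowel merger]
  giving Tazil vefokarot.

vefokarot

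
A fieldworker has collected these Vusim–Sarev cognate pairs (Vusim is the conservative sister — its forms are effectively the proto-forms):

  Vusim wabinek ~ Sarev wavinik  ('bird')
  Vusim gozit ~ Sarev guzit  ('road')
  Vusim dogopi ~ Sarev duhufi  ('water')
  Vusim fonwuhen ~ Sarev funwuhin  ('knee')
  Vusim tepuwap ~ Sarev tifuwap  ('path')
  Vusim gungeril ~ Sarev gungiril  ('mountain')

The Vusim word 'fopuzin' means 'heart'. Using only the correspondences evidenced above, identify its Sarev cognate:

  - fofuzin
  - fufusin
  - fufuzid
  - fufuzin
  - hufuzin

fufuzin

dogopi ~ duhufi — Vusim o corresponds to Sarev u after a consonant, before a labial obstruent.
tepuwap ~ tifuwap — Vusim p corresponds to Sarev f between vowels (before a back vowel).
Applying these to Vusim 'fopuzin':
  fopuzin → fupuzin   (o→u after a consonant, before a labial obstruent)
  fupuzin → fufuzin   (p→f between vowels (before a back vowel))
So the Sarev cognate is 'fufuzin'.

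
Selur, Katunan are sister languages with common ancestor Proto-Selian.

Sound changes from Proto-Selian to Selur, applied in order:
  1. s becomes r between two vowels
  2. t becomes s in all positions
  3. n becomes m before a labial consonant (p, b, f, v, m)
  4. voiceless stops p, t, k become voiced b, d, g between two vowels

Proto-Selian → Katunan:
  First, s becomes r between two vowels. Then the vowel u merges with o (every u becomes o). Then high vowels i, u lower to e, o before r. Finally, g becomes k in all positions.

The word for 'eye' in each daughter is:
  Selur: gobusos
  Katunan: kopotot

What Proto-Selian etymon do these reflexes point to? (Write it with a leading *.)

*goputot

Position 5: Selur has s, Katunan has t. Katunan preserves t here (none of its changes turn any other segment into t), so the proto-segment is *t.
Position 3: Selur has b, Katunan has p. Katunan preserves p here (none of its changes turn any other segment into p), so the proto-segment is *p.
Continuing position by position gives *goputot; check it forward:
Selur: *goputot > gopusos > gobusos  (by unconditioned shift, intervocalic voicing)
Katunan: *goputot > gopotot > kopotot  (by vowel merger, unconditioned shift)
Only *goputot yields all of Selur gobusos, Katunan kopotot.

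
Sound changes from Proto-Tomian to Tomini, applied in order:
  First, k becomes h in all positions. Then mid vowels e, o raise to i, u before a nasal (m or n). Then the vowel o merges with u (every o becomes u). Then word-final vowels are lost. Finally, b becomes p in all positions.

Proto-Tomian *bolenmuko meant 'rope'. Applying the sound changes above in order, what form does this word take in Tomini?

pulinmuh

Tomini: *bolenmuko
  bolenmuko → bolenmuho   [unconditioned shift]
  bolenmuho → bolinmuho   [pre-nasal raising]
  bolinmuho → bulinmuhu   [vowel merger]
  bulinmuhu → bulinmuh   [apocope]
  bulinmuh → pulinmuh   [unconditioned shift]
  giving Tomini pulinmuh.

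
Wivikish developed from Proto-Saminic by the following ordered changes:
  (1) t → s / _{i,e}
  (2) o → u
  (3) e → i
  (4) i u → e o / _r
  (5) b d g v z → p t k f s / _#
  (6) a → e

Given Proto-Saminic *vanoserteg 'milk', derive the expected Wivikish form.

venusersik

Wivikish: *vanoserteg > vanoserseg > vanuserseg > vanusirsig > vanusersig > vanusersik > venusersik  (by palatalisation, vowel merger, vowel merger, pre-rhotic lowering, final devoicing, vowel merger)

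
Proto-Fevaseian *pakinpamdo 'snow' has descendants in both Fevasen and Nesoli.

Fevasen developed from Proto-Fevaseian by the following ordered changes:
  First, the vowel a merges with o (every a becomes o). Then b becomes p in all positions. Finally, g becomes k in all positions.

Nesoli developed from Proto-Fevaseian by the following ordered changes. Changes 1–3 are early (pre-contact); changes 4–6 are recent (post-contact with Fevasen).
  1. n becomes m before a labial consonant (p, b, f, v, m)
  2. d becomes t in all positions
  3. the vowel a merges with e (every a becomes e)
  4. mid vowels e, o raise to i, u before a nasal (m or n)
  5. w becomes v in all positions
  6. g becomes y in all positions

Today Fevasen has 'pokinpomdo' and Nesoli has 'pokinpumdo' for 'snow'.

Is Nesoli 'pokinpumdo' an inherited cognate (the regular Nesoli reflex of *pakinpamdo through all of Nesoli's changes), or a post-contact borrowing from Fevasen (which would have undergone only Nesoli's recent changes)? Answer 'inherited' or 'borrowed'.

If inherited, *pakinpamdo would pass through all of Nesoli's changes:
Nesoli: *pakinpamdo > pakimpamdo > pakimpamto > pekimpemto > pekimpimto  (by nasal place assimilation, unconditioned shift, vowel merger, pre-nasal raising)
If borrowed from Fevasen 'pokinpomdo' after the early changes, it would undergo only the recent ones:
  rule 4 (pre-nasal raising): pokinpomdo → pokinpumdo
  rule 5 (unconditioned shift): no change (pokinpumdo)
  rule 6 (unconditioned shift): no change (pokinpumdo)
  ⇒ as a loan: pokinpumdo
Nesoli 'pokinpumdo' matches the loan outcome 'pokinpumdo', not the inherited 'pekimpimto' — it skipped the early Nesoli changes, so it was borrowed from Fevasen.

borrowed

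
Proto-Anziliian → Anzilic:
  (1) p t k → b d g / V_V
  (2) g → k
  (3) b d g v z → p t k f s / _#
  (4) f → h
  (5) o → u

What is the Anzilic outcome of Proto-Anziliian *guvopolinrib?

Anzilic: *guvopolinrib > guvobolinrib > kuvobolinrib > kuvobolinrip > kuvubulinrip  (by intervocalic voicing, unconditioned shift, final devoicing, vowel merger)

kuvubulinrip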